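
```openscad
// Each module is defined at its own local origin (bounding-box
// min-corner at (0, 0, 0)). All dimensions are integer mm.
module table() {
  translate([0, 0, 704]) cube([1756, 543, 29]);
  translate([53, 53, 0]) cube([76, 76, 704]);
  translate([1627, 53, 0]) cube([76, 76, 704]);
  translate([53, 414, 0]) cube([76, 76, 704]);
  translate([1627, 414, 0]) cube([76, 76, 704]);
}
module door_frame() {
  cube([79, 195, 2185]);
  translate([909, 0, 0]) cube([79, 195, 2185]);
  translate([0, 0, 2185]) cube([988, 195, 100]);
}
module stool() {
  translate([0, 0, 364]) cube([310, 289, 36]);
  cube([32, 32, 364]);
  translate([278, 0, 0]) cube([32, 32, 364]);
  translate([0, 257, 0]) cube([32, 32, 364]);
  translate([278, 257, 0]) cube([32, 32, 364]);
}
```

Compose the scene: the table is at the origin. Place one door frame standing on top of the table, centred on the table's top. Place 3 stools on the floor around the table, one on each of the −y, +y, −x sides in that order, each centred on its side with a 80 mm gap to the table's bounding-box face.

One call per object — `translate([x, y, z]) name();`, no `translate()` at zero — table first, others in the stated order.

table();
translate([384, 174, 733]) door_frame();
translate([723, -369, 0]) stool();
translate([723, 623, 0]) stool();
translate([-390, 127, 0]) stool();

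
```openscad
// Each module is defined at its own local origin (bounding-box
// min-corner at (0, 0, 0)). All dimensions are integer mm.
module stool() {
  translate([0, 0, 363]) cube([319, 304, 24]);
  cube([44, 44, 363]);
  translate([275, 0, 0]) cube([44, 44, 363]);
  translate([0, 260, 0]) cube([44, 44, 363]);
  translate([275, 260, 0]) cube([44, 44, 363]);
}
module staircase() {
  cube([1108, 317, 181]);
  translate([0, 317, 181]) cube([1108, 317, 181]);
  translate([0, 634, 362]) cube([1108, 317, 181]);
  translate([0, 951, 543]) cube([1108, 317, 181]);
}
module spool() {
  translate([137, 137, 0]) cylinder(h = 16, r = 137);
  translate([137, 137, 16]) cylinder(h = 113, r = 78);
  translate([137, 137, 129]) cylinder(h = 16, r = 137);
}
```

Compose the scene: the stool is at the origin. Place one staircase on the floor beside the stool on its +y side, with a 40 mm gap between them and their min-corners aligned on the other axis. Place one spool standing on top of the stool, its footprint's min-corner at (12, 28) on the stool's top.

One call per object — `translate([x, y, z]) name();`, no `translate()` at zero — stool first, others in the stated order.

stool();
translate([0, 344, 0]) staircase();
translate([12, 28, 387]) spool();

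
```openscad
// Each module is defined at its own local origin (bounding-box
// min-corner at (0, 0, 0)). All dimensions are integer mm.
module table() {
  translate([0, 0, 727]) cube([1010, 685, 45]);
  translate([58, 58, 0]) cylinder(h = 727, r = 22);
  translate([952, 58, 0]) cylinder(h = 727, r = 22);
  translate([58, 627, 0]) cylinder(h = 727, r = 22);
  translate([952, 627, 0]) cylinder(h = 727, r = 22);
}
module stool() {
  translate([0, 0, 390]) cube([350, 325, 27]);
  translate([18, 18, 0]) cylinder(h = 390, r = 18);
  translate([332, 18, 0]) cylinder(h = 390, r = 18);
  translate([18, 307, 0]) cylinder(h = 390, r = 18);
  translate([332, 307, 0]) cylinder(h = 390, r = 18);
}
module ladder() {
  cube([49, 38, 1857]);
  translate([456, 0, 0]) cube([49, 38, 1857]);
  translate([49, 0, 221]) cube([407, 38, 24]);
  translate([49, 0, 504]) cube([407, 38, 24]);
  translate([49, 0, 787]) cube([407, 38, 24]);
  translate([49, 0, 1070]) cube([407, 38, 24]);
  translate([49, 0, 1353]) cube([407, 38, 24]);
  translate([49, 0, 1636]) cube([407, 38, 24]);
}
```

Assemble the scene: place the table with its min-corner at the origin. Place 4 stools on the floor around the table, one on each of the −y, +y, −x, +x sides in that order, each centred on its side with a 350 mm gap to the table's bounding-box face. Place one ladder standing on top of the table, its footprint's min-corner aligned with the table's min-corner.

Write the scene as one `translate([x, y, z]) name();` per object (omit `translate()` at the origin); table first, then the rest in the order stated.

table();
translate([330, -675, 0]) stool();
translate([330, 1035, 0]) stool();
translate([-700, 180, 0]) stool();
translate([1360, 180, 0]) stool();
translate([0, 0, 772]) ladder();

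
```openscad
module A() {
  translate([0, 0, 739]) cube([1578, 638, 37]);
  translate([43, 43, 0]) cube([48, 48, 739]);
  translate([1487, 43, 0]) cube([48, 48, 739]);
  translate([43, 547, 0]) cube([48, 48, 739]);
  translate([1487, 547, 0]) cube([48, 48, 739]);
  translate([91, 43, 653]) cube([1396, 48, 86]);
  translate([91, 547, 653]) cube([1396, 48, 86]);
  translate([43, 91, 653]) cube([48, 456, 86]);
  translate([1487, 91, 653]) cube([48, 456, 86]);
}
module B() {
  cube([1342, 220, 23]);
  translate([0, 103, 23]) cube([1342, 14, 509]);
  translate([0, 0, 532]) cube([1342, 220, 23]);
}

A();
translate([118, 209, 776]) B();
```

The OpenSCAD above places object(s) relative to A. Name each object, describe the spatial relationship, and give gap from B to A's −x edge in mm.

A is a table. B is an I-beam. The I-beam is on top of the table, centred. The gap from the I-beam to the table's −x edge is 118 mm.

The I-beam's min-x is at 118; the table's min-x is 0; gap = 118 mm.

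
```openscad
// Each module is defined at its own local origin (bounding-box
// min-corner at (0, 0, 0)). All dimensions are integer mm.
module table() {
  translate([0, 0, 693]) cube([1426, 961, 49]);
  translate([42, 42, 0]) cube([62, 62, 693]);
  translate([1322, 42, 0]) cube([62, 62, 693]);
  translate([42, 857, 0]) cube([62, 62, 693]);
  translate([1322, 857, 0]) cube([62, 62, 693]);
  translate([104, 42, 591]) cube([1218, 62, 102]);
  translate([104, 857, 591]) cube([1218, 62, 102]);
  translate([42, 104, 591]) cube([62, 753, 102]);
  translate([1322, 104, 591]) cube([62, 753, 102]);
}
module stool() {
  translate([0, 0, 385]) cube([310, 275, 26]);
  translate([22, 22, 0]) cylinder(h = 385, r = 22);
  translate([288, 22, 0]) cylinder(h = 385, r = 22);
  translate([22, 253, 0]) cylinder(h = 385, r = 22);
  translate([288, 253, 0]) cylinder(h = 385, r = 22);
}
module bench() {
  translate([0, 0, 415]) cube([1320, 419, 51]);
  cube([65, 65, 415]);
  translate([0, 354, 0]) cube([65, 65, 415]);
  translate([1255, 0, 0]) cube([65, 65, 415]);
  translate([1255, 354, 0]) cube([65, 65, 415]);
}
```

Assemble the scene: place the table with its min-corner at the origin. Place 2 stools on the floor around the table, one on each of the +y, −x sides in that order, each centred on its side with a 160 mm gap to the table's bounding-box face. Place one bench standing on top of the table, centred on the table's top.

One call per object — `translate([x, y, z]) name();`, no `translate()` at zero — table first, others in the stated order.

table();
translate([558, 1121, 0]) stool();
translate([-470, 343, 0]) stool();
translate([53, 271, 742]) bench();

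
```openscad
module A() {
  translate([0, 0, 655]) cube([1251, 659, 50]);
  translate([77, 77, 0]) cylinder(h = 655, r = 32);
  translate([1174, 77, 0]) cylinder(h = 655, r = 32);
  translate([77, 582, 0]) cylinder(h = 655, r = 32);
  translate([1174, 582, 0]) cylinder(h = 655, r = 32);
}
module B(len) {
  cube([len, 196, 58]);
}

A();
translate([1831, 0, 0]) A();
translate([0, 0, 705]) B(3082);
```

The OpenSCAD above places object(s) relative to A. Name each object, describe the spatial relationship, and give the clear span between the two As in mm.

A is a table. B is a beam. A beam spans the tops of two tables. The clear span between the two tables is 580 mm.

Second table starts at x = 1831; first ends at x = 1251; clear span = 1831 − 1251 = 580 mm.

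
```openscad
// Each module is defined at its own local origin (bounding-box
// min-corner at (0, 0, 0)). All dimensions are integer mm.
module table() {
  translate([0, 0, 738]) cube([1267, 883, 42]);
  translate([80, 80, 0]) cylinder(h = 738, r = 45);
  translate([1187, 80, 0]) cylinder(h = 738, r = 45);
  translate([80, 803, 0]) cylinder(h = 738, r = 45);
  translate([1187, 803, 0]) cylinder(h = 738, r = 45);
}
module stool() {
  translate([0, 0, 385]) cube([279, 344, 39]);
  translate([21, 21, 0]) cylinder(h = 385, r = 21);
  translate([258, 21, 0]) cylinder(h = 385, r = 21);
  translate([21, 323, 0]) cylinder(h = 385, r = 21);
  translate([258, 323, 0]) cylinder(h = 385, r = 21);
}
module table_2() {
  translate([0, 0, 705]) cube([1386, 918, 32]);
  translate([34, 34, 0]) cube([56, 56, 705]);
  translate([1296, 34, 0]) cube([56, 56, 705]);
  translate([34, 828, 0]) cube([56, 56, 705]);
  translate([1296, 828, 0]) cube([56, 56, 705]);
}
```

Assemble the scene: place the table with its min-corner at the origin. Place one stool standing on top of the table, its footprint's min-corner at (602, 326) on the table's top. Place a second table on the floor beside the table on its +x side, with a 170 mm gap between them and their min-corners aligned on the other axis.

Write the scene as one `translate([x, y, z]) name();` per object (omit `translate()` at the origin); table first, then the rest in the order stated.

table();
translate([602, 326, 780]) stool();
translate([1437, 0, 0]) table_2();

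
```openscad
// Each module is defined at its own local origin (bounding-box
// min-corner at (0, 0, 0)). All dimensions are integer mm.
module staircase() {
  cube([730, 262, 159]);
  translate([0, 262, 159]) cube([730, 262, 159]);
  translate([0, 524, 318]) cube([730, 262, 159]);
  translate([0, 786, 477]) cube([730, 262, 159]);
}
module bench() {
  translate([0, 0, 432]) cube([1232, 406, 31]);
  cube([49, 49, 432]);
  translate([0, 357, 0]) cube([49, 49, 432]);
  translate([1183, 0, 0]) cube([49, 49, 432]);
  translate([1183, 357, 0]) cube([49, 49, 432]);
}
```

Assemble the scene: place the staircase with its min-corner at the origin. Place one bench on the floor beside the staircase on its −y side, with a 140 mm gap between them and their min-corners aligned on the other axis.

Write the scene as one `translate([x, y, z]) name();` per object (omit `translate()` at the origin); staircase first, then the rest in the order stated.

staircase();
translate([0, -546, 0]) bench();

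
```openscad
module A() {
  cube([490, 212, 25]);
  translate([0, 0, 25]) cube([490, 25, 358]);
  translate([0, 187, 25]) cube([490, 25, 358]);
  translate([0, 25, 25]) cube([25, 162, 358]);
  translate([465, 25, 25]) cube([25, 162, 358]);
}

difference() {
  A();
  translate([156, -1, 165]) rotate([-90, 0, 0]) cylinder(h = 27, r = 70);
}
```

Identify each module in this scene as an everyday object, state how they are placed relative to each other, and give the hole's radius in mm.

A is an open box. The open box has a circular hole through its front wall. The hole's radius is 70 mm.

The subtracted cylinder has r = 70 mm.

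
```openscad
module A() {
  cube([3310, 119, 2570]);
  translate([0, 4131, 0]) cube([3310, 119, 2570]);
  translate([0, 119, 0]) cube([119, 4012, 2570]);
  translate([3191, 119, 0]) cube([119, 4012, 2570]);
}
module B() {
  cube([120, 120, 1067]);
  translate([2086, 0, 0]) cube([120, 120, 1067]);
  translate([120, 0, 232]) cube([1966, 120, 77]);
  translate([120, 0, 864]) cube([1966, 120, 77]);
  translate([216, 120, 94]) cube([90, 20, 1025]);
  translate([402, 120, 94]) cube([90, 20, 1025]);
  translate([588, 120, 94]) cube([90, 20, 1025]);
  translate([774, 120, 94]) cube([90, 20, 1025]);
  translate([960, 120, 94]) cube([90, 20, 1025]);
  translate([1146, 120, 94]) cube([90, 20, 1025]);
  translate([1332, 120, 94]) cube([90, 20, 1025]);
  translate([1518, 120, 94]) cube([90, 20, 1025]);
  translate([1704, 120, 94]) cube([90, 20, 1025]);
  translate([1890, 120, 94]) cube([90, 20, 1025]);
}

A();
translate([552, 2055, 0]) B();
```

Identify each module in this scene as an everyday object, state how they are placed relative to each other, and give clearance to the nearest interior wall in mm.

Clearances: x = 433, y = 1936; minimum 433 mm.

A is a house frame. B is a fence section. The fence section sits inside the house frame, centred. The clearance to the nearest interior wall is 433 mm.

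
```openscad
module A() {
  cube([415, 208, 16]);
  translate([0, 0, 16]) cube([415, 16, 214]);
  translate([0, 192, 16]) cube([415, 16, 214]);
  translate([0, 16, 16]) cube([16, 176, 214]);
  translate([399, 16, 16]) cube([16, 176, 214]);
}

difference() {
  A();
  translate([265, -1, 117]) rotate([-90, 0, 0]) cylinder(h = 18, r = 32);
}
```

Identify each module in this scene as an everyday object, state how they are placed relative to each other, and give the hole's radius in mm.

The subtracted cylinder has r = 32 mm.

A is an open box. The open box has a circular hole through its front wall. The hole's radius is 32 mm.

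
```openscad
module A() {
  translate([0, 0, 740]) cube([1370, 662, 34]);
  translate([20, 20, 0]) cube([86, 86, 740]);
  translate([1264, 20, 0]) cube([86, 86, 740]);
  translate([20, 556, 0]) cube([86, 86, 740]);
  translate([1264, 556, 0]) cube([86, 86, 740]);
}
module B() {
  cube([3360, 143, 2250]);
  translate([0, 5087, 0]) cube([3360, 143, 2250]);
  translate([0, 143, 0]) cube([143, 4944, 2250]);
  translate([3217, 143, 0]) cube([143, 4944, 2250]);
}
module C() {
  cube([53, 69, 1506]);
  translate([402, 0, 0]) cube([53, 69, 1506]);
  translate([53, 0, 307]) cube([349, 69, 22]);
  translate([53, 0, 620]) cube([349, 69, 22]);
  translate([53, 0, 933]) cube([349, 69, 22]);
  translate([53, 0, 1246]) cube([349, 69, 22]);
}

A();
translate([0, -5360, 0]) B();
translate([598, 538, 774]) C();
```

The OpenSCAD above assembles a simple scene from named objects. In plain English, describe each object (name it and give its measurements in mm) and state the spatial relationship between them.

A is a table: top 1370 mm (x) × 662 mm (y), 34 mm thick, upper face at z = 774 mm, on four 86×86 mm square legs, each inset 20 mm from the nearest pair of top edges, running from z = 0 to the bottom of the top.

B is a box-shaped house frame (walls only): outside footprint 3360×5230 mm, wall height 2250 mm, wall thickness 143 mm. The two y-facing walls run the full x-width; the two x-facing walls fit between the inner faces of the y-facing walls.

C is a straight ladder. Two 53×69 mm vertical rails, 1506 mm tall, stand 455 mm apart (outside-to-outside) with their front faces coplanar on the −y side. 4 rungs, each 69 mm deep and 22 mm tall, span between the inner faces of the rails, front faces flush with the rails. The lowest rung's underside is at z = 307 mm and rungs are spaced 313 mm apart (underside to underside).

The house frame is on the floor beside the table on its −y side. The ladder is on top of the table.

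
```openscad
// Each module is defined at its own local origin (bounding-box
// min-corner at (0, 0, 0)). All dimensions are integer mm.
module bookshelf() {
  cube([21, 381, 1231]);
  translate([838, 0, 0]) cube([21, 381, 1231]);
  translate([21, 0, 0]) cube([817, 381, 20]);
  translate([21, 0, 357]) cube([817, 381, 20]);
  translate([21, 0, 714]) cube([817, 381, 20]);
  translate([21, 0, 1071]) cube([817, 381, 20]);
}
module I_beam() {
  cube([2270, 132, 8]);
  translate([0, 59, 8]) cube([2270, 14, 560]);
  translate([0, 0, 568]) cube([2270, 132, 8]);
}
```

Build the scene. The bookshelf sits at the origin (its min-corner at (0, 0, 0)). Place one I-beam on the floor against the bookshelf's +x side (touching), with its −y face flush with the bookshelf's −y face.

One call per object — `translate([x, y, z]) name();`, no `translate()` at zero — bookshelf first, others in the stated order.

bookshelf();
translate([859, 0, 0]) I_beam();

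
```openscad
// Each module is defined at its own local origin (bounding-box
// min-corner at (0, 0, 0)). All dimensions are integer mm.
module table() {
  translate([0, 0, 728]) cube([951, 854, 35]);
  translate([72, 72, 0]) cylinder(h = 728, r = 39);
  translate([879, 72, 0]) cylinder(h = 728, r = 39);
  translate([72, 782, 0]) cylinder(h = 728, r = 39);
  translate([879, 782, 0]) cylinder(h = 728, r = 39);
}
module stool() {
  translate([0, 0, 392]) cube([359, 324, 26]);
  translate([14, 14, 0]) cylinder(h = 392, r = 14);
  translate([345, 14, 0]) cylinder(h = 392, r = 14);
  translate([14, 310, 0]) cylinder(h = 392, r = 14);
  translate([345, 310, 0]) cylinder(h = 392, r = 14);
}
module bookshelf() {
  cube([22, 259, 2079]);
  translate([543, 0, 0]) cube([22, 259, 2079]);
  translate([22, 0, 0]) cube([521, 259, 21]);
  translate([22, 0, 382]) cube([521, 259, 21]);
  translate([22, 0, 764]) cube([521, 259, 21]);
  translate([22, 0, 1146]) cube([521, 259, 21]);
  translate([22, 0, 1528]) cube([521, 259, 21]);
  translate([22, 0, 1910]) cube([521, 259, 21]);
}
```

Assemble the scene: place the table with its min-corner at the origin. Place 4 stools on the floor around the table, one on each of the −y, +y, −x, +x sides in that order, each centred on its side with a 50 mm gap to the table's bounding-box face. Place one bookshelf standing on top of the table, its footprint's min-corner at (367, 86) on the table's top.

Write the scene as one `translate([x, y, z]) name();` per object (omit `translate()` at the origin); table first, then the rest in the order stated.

table();
translate([296, -374, 0]) stool();
translate([296, 904, 0]) stool();
translate([-409, 265, 0]) stool();
translate([1001, 265, 0]) stool();
translate([367, 86, 763]) bookshelf();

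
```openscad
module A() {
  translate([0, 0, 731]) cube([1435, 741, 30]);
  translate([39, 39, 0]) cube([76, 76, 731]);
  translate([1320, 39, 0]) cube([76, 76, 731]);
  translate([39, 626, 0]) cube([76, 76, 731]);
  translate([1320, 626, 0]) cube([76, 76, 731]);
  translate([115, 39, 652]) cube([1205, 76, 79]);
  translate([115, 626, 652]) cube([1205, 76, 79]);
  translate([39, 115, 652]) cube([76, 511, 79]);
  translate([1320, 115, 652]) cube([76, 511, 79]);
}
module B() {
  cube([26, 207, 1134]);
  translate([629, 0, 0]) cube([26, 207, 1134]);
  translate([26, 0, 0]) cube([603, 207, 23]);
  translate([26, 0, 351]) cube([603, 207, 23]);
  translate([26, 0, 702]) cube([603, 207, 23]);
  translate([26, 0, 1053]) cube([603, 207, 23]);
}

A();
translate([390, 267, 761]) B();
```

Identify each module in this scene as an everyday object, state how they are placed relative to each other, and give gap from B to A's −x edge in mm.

The bookshelf's min-x is at 390; the table's min-x is 0; gap = 390 mm.

A is a table. B is a bookshelf. The bookshelf is on top of the table, centred. The gap from the bookshelf to the table's −x edge is 390 mm.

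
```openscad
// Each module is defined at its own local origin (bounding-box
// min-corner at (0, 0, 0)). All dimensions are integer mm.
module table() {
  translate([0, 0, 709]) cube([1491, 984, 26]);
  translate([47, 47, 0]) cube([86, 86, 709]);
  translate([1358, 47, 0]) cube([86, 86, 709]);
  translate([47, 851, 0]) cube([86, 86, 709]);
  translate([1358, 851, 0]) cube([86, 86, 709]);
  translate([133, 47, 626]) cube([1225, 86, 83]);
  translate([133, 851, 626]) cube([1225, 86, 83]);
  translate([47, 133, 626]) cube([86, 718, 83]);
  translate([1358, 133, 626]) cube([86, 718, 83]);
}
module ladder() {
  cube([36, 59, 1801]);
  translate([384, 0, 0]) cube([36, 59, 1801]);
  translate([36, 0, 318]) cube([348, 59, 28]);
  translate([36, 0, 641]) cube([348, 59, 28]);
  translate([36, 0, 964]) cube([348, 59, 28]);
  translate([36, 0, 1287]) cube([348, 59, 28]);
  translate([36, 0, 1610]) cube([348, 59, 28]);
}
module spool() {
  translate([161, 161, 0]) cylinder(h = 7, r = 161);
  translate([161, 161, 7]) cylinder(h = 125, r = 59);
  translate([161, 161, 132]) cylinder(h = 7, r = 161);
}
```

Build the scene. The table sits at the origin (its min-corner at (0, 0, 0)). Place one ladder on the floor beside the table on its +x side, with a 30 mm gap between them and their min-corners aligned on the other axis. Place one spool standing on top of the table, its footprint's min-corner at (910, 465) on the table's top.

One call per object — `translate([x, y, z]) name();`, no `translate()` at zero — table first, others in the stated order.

table();
translate([1521, 0, 0]) ladder();
translate([910, 465, 735]) spool();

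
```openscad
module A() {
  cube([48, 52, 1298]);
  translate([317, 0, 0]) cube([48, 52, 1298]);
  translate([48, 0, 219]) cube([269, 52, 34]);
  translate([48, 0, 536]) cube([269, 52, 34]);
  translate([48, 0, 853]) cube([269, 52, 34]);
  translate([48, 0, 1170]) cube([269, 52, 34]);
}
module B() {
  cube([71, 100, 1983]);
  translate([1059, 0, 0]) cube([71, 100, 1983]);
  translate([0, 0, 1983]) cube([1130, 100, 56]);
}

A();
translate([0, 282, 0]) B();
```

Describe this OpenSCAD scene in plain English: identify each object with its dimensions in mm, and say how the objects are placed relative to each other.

A is a straight ladder. Two 48×52 mm vertical rails, 1298 mm tall, stand 365 mm apart (outside-to-outside) with their front faces coplanar on the −y side. 4 rungs, each 52 mm deep and 34 mm tall, span between the inner faces of the rails, front faces flush with the rails. The lowest rung's underside is at z = 219 mm and rungs are spaced 317 mm apart (underside to underside).

B is a door frame. The clear opening is 988 mm wide and 1983 mm high. Two 71 mm wide jambs, 100 mm deep, stand either side of the opening from the floor to the top of the opening. A 56 mm thick head sits across the top of both jambs, spanning the full outside width of the frame.

The door frame is on the floor beside the ladder on its +y side.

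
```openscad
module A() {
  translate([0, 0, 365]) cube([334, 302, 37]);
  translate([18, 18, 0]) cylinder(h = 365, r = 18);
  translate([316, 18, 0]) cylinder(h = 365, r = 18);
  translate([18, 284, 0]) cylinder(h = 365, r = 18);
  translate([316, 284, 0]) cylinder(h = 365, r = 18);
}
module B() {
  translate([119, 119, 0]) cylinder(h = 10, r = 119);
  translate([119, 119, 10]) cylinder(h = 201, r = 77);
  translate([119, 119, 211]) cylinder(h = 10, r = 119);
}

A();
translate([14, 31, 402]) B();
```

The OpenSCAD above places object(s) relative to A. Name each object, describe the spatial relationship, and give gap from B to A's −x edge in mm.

The spool's min-x is at 14; the stool's min-x is 0; gap = 14 mm.

A is a stool. B is a spool. The spool is on top of the stool. The gap from the spool to the stool's −x edge is 14 mm.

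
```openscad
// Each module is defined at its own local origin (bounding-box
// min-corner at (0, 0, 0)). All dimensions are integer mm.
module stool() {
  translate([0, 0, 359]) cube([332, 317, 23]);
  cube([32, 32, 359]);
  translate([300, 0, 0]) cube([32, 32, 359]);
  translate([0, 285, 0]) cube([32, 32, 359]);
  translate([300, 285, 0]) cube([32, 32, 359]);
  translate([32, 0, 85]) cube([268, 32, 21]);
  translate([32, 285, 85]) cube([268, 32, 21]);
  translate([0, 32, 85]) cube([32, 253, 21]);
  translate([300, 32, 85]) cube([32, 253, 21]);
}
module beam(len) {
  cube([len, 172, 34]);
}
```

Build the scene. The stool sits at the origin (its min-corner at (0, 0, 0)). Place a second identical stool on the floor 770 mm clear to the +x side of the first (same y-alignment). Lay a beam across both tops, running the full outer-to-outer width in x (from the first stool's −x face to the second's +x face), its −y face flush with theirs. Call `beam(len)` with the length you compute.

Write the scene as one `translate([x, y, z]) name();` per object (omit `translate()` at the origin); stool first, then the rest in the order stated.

stool();
translate([1102, 0, 0]) stool();
translate([0, 0, 382]) beam(1434);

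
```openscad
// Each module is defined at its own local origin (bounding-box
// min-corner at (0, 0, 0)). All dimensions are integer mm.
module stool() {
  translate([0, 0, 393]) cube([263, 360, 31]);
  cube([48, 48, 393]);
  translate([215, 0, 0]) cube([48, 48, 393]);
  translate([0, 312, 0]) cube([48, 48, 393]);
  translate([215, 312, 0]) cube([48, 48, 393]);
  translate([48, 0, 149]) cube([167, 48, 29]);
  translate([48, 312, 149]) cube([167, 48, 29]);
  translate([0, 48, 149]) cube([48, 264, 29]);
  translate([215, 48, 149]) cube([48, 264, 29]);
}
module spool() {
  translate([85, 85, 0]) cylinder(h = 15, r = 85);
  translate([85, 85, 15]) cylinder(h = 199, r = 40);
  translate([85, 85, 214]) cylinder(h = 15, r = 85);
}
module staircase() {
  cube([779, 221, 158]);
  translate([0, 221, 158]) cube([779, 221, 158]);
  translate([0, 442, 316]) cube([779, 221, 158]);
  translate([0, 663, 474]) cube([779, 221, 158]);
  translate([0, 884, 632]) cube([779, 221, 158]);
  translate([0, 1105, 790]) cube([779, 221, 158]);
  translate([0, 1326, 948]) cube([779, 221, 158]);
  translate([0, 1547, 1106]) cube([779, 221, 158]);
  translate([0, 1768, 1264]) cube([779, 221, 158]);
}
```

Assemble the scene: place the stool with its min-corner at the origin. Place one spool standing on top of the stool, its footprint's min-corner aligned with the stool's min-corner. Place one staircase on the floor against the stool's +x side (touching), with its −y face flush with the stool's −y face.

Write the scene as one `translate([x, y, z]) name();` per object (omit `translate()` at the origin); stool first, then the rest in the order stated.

stool();
translate([0, 0, 424]) spool();
translate([263, 0, 0]) staircase();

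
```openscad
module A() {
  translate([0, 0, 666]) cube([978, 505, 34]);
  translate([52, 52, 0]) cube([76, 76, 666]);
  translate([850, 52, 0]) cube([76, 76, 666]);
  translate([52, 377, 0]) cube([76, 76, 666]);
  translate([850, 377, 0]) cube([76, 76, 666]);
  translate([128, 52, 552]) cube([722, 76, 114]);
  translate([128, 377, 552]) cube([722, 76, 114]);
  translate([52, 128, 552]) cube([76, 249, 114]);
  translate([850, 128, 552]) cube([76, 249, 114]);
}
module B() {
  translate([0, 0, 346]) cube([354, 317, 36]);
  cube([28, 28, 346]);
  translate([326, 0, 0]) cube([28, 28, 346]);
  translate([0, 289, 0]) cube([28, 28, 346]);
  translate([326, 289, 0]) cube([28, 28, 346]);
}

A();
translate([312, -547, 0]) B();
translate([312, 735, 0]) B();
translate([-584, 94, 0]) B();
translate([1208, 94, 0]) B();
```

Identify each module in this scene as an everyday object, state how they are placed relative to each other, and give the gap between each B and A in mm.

Each stool's nearest face is 230 mm from the table's bounding box.

A is a table. B is a stool. Four stools sit around the table at the −y, +y, −x, +x sides. The gap between each stool and the table is 230 mm.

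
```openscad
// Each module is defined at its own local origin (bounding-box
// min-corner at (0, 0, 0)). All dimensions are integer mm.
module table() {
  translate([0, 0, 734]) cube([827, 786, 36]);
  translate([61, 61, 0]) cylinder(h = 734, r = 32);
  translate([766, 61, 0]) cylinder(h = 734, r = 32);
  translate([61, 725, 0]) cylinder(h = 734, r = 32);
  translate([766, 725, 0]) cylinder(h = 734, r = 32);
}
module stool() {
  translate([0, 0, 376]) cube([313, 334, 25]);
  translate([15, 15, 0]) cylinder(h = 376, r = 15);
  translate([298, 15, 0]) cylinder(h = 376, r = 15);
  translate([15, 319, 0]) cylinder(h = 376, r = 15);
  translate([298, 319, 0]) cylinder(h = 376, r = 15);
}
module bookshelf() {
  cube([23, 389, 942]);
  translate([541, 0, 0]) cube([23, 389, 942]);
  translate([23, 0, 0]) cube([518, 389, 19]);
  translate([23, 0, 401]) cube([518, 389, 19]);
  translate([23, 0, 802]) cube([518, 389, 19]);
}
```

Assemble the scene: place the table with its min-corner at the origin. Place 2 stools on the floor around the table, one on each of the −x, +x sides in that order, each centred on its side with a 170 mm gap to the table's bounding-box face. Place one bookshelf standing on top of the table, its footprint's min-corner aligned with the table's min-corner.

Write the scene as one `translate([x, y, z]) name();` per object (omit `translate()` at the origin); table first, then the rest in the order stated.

table();
translate([-483, 226, 0]) stool();
translate([997, 226, 0]) stool();
translate([0, 0, 770]) bookshelf();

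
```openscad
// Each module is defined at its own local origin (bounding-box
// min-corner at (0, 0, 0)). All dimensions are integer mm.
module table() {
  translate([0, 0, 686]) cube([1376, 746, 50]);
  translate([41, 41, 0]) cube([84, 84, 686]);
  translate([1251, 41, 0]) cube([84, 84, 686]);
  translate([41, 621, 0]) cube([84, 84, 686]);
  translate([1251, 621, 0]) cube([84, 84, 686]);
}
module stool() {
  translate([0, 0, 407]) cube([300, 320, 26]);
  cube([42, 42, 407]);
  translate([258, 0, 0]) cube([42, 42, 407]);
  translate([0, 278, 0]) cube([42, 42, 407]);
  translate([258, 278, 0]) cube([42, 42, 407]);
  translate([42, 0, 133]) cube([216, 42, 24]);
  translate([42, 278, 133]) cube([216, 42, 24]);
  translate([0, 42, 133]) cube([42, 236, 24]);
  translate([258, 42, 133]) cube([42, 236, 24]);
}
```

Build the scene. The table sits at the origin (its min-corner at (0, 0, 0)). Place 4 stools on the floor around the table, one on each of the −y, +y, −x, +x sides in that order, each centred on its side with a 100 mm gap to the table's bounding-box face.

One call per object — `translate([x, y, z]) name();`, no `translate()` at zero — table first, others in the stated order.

table();
translate([538, -420, 0]) stool();
translate([538, 846, 0]) stool();
translate([-400, 213, 0]) stool();
translate([1476, 213, 0]) stool();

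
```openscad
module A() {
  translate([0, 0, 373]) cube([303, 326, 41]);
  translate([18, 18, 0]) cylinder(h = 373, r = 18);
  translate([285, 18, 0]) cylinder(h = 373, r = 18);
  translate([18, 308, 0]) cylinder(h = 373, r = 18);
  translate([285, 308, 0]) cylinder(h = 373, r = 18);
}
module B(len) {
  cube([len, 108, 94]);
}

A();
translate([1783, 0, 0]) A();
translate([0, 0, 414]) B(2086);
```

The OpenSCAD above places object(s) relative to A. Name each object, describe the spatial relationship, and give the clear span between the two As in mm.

A is a stool. B is a beam. A beam spans the tops of two stools. The clear span between the two stools is 1480 mm.

Second stool starts at x = 1783; first ends at x = 303; clear span = 1783 − 303 = 1480 mm.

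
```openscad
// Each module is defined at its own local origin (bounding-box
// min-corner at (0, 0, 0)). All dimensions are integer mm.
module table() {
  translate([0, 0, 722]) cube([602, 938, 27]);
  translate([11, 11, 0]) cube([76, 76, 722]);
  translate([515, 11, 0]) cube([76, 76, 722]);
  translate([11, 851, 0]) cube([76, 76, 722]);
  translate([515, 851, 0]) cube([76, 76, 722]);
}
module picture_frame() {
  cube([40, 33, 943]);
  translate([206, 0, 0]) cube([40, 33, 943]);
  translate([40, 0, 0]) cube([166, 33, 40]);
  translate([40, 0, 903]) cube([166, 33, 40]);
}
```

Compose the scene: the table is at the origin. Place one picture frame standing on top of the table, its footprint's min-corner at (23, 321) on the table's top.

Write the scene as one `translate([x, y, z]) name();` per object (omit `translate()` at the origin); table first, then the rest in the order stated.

table();
translate([23, 321, 749]) picture_frame();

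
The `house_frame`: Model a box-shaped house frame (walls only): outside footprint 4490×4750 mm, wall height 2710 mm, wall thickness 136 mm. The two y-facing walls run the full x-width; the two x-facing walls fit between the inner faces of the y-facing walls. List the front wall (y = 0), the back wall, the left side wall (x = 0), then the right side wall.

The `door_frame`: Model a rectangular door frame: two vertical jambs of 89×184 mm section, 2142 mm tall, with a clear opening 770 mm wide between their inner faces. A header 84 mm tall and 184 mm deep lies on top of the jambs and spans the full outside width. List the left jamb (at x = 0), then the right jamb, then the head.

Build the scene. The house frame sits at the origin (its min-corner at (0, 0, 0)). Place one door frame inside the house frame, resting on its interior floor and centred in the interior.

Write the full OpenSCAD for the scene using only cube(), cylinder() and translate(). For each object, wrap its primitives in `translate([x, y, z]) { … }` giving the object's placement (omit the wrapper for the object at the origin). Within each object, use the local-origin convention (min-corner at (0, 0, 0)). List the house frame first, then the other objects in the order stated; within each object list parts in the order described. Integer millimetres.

cube([4490, 136, 2710]);
translate([0, 4614, 0]) cube([4490, 136, 2710]);
translate([0, 136, 0]) cube([136, 4478, 2710]);
translate([4354, 136, 0]) cube([136, 4478, 2710]);
translate([1771, 2283, 0]) {
  cube([89, 184, 2142]);
  translate([859, 0, 0]) cube([89, 184, 2142]);
  translate([0, 0, 2142]) cube([948, 184, 84]);
}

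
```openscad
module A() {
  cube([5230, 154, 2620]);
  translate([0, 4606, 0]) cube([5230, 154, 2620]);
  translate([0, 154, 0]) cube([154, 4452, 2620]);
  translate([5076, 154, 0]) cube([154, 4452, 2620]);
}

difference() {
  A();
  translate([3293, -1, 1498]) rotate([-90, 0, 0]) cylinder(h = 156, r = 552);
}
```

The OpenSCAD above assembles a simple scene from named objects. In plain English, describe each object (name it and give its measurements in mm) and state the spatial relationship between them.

A is a box-shaped house frame (walls only): outside footprint 5230×4760 mm, wall height 2620 mm, wall thickness 154 mm. The two y-facing walls run the full x-width; the two x-facing walls fit between the inner faces of the y-facing walls.

The house frame has a circular hole of radius 552 mm through its front wall, centred at (x = 3293, z = 1498).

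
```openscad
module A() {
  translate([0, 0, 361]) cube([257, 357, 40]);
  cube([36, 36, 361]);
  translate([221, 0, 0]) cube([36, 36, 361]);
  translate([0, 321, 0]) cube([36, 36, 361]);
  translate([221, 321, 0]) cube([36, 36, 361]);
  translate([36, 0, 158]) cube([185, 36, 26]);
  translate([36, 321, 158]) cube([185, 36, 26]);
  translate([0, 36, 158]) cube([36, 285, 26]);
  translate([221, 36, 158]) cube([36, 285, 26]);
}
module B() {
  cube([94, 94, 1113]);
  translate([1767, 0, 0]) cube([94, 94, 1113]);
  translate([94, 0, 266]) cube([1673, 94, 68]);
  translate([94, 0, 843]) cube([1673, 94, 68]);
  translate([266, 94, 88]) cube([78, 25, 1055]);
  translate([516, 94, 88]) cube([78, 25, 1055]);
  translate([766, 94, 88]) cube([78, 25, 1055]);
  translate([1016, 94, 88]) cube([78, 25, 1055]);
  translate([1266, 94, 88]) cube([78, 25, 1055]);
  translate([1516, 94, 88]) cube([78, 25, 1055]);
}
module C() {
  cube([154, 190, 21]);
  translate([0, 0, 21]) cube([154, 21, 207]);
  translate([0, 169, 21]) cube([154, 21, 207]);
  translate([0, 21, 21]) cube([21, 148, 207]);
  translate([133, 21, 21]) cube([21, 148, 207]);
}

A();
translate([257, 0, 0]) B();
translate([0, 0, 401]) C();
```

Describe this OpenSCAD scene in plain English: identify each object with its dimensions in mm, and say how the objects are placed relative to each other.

A is a four-legged stool. The seat is a 257×357×40 mm slab whose top surface is at z = 401 mm; four square legs, each 36×36 mm in cross-section, run from the floor (z = 0) to the underside of the seat, each flush with a corner of the seat. Four stretchers, 36 mm wide and 26 mm tall, connect adjacent legs with their undersides at z = 158 mm, each running between the inner faces of the legs it joins and aligned with the legs' outer faces on the other axis.

B is a fence section. Two 94×94 mm posts, 1113 mm tall, stand on the floor with a clear span of 1673 mm between their inner faces. Two horizontal rails of 94×68 mm section span the gap between the posts with their undersides at z = 266 mm and z = 843 mm, flush with the posts' −y face. 6 pickets, each 78 mm wide, 25 mm thick and 1055 mm tall, are fixed to the +y face of the rails with their bottoms at z = 88 mm, evenly spaced across the span with equal gaps (rounded down to the nearest mm) at the −x end and between each pair — any rounding remainder accumulates at the +x end.

C is an open storage box with external size 154×190×228 mm and wall thickness 21 mm (the base is also 21 mm thick). The base covers the whole footprint; the four walls stand on the base, with the y-facing walls full-width and the x-facing walls fitting between their inner faces.

The fence section is against the stool's +x side, with their −y faces flush. The open box is on top of the stool.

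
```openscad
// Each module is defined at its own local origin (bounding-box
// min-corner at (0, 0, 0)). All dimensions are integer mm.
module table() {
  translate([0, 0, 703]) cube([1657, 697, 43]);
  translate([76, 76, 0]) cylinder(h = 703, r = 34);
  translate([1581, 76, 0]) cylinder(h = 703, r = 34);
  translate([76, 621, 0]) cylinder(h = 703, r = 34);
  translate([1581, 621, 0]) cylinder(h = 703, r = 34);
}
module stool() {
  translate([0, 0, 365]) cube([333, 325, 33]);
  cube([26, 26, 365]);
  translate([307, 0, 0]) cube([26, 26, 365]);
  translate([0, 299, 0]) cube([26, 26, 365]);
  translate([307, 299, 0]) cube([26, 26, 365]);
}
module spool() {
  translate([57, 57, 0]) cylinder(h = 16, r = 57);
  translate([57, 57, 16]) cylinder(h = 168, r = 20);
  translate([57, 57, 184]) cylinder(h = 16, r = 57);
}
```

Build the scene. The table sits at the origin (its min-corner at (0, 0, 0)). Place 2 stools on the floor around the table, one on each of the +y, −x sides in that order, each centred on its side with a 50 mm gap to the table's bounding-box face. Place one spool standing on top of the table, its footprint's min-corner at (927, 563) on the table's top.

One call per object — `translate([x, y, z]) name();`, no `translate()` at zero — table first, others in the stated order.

table();
translate([662, 747, 0]) stool();
translate([-383, 186, 0]) stool();
translate([927, 563, 746]) spool();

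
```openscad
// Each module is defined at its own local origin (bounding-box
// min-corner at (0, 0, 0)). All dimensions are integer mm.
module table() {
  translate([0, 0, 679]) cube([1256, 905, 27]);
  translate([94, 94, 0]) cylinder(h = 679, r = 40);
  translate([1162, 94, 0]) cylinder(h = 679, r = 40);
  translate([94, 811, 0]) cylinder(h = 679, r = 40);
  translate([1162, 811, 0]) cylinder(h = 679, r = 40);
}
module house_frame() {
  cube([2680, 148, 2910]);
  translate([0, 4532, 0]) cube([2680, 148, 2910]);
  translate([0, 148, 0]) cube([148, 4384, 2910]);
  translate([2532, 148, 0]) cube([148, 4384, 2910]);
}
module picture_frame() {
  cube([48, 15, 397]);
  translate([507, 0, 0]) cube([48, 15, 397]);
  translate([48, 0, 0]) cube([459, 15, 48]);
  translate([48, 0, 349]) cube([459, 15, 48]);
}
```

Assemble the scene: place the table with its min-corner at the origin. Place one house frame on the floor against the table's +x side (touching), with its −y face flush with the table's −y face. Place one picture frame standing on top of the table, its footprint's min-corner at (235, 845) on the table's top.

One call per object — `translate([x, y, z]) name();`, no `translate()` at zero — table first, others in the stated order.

table();
translate([1256, 0, 0]) house_frame();
translate([235, 845, 706]) picture_frame();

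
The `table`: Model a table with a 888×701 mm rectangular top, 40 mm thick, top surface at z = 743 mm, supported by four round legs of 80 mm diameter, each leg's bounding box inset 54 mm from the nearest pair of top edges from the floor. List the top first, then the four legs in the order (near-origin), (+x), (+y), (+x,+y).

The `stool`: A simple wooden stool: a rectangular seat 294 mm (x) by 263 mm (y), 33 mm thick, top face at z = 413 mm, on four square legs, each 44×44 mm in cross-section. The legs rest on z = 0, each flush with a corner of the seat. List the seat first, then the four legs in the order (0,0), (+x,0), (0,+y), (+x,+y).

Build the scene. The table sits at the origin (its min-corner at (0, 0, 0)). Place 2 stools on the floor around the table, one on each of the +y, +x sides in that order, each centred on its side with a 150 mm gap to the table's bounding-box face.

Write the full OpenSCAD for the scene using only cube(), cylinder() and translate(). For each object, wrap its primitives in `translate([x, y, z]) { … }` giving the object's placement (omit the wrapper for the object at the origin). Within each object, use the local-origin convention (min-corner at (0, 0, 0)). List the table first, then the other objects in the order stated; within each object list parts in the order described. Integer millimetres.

translate([0, 0, 703]) cube([888, 701, 40]);
translate([94, 94, 0]) cylinder(h = 703, r = 40);
translate([794, 94, 0]) cylinder(h = 703, r = 40);
translate([94, 607, 0]) cylinder(h = 703, r = 40);
translate([794, 607, 0]) cylinder(h = 703, r = 40);
translate([297, 851, 0]) {
  translate([0, 0, 380]) cube([294, 263, 33]);
  cube([44, 44, 380]);
  translate([250, 0, 0]) cube([44, 44, 380]);
  translate([0, 219, 0]) cube([44, 44, 380]);
  translate([250, 219, 0]) cube([44, 44, 380]);
}
translate([1038, 219, 0]) {
  translate([0, 0, 380]) cube([294, 263, 33]);
  cube([44, 44, 380]);
  translate([250, 0, 0]) cube([44, 44, 380]);
  translate([0, 219, 0]) cube([44, 44, 380]);
  translate([250, 219, 0]) cube([44, 44, 380]);
}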